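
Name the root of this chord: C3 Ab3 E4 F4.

Reordering C, Ab, E, F into stacked thirds gives F–Ab–C–E; the bottom of that stack, F, is the root.

F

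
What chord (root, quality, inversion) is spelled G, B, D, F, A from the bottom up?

G dominant ninth, root position

The pitch classes G, B, D, F, A arrange in thirds as G–B–D–F–A: a G dominant ninth chord.
G is the root of G dominant ninth; root in the bass means root position.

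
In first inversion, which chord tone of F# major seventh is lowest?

In first inversion the third is lowest. For F# major seventh (F#–A#–C#–E#) that is A#.

A#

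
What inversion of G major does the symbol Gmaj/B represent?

first inversion

Gmaj/B means G major with B in the bass. B is the third of G major (G–B–D), so this is first inversion.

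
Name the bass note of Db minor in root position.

Db

Db minor is Db–Fb–Ab. Root position places the root in the bass: Db.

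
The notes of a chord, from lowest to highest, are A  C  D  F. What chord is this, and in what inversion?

The pitch classes A, C, D, F arrange in thirds as D–F–A–C: a D minor seventh chord.
With the fifth (A) in the bass, the chord is in second inversion (figured bass 4/3).

D minor seventh, second inversion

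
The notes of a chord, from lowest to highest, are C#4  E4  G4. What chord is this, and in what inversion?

The distinct note names are C#, E, G. Stacked in thirds they read C#–E–G, which is a diminished triad on C#.
With the root (C#) in the bass, the chord is in root position (figured bass 5/3).

C# diminished, root position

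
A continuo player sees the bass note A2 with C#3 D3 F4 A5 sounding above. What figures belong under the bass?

4/3

The notes A, C#, D, F stack in thirds as D–F–A–C# — a D minor-major seventh chord. The bass A is the fifth, so this is second inversion: figured 4/3.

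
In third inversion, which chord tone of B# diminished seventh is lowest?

B# diminished seventh is B#–D#–F#–A. Third inversion places the seventh in the bass: A.

A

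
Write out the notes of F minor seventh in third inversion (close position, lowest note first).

Spelling F minor seventh: F–Ab–C–Eb. In third inversion the seventh is bass, giving Eb, F, Ab, C from the bottom.

Eb, F, Ab, C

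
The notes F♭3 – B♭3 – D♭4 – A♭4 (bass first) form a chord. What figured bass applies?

4/3

The notes Fb, Bb, Db, Ab stack in thirds as Bb–Db–Fb–Ab — a Bb half-diminished seventh chord. The bass Fb is the fifth, so this is second inversion: figured 4/3.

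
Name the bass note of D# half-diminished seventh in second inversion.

In second inversion the fifth is lowest. For D# half-diminished seventh (D#–F#–A–C#) that is A.

A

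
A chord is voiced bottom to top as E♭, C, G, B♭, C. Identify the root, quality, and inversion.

The pitch classes Eb, C, G, Bb arrange in thirds as C–Eb–G–Bb: a C minor seventh chord.
The lowest note is Eb, the third of the chord, so this is first inversion (figured bass 6/5).

C minor seventh, first inversion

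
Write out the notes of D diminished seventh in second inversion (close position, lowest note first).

D diminished seventh is D–F–Ab–Cb. Second inversion puts the fifth (Ab) in the bass, with the remaining tones above: Ab, Cb, D, F.

Ab, Cb, D, F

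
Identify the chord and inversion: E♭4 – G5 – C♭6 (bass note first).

The distinct note names are Eb, G, Cb. Stacked in thirds they read Cb–Eb–G, which is an augmented triad on Cb.
Eb is the third of Cb augmented; third in the bass means first inversion (figured bass 6).

Cb augmented, first inversion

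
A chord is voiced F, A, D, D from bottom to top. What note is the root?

D

F, A, D are the tones of a D minor triad (D–F–A), making D the root.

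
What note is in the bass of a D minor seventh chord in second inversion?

The fifth of D minor seventh (D–F–A–C) is A; that is the bass in second inversion.

A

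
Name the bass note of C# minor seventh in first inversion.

The third of C# minor seventh (C#–E–G#–B) is E; that is the bass in first inversion.

E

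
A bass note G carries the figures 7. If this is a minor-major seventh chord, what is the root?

The figures 7 mean the root of the chord is in the bass. If G is the root of a minor-major seventh chord, the root is G (chord tones G–Bb–D–F#).

G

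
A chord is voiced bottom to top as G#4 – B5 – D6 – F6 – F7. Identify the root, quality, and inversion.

G# diminished seventh, root position

The distinct note names are G#, B, D, F. Stacked in thirds they read G#–B–D–F, which is a diminished seventh chord on G#.
G# is the root of G# diminished seventh; root in the bass means root position (figured bass 7).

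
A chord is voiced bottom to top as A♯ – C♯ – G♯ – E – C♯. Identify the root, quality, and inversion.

Reducing to letter names: A#, C#, G#, E. These stack in thirds as A#–C#–E–G# — an A# half-diminished seventh chord.
With the root (A#) in the bass, the chord is in root position (figured bass 7).

A# half-diminished seventh, root position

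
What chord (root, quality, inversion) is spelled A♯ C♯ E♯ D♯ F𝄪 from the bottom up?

D# dominant ninth, second inversion

Reducing to letter names: A#, C#, E#, D#, F##. These stack in thirds as D#–F##–A#–C#–E# — a D# dominant ninth chord.
With the fifth (A#) in the bass, the chord is in second inversion.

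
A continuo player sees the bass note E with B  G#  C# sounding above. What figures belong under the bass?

6/5

The notes E, B, G#, C# stack in thirds as C#–E–G#–B — a C# minor seventh chord. The bass E is the third, so this is first inversion: figured 6/5.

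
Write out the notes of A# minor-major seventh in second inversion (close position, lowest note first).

E#, G##, A#, C#

Spelling A# minor-major seventh: A#–C#–E#–G##. In second inversion the fifth is bass, giving E#, G##, A#, C# from the bottom.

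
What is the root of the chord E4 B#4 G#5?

E

Reordering E, B#, G# into stacked thirds gives E–G#–B#; the bottom of that stack, E, is the root.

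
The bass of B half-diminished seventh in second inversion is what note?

B half-diminished seventh is B–D–F–A. Second inversion places the fifth in the bass: F.

F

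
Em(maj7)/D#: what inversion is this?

third inversion

Em(maj7)/D# means E minor-major seventh with D# in the bass. D# is the seventh of E minor-major seventh (E–G–B–D#), so this is third inversion.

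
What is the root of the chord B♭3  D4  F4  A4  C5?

Bb

Reordering Bb, D, F, A, C into stacked thirds gives Bb–D–F–A–C; the bottom of that stack, Bb, is the root.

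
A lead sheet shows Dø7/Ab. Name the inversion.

second inversion

Dø7/Ab means D half-diminished seventh with Ab in the bass. Ab is the fifth of D half-diminished seventh (D–F–Ab–C), so this is second inversion.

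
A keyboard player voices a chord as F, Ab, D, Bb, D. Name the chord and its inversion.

Reducing to letter names: F, Ab, D, Bb. These stack in thirds as Bb–D–F–Ab — a Bb dominant seventh chord.
F is the fifth of Bb dominant seventh; fifth in the bass means second inversion (figured bass 4/3).

Bb dominant seventh, second inversion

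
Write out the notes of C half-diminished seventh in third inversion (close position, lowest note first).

Bb, C, Eb, Gb

The chord tones are C–Eb–Gb–Bb. With the seventh (Bb) lowest for third inversion: Bb, C, Eb, Gb.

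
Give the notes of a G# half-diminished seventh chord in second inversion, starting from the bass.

The chord tones are G#–B–D–F#. With the fifth (D) lowest for second inversion: D, F#, G#, B.

D, F#, G#, B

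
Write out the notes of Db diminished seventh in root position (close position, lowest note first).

Db, Fb, Abb, Cbb

Spelling Db diminished seventh: Db–Fb–Abb–Cbb. In root position the root is bass, giving Db, Fb, Abb, Cbb from the bottom.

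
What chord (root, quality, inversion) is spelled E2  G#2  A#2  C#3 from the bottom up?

The distinct note names are E, G#, A#, C#. Stacked in thirds they read A#–C#–E–G#, which is a half-diminished seventh chord on A#.
The lowest note is E, the fifth of the chord, so this is second inversion (figured bass 4/3).

A# half-diminished seventh, second inversion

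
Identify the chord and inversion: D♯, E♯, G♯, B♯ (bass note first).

E# minor seventh, third inversion

The distinct note names are D#, E#, G#, B#. Stacked in thirds they read E#–G#–B#–D#, which is a minor seventh chord on E#.
D# is the seventh of E# minor seventh; seventh in the bass means third inversion (figured bass 4/2).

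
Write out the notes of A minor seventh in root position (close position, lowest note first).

A, C, E, G

Spelling A minor seventh: A–C–E–G. In root position the root is bass, giving A, C, E, G from the bottom.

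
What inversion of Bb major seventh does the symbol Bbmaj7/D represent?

Bbmaj7/D means Bb major seventh with D in the bass. D is the third of Bb major seventh (Bb–D–F–A), so this is first inversion.

first inversion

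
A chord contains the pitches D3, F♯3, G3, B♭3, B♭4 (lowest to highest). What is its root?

G

The distinct letter names are D, F#, G, Bb. Arranged as a stack of thirds they read G–Bb–D–F#, so G is the root (a G minor-major seventh chord).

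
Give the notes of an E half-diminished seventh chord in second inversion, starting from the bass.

Bb, D, E, G

The chord tones are E–G–Bb–D. With the fifth (Bb) lowest for second inversion: Bb, D, E, G.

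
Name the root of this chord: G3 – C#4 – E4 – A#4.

Reordering G, C#, E, A# into stacked thirds gives A#–C#–E–G; the bottom of that stack, A#, is the root.

A#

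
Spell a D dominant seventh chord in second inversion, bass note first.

A, C, D, F#

Spelling D dominant seventh: D–F#–A–C. In second inversion the fifth is bass, giving A, C, D, F# from the bottom.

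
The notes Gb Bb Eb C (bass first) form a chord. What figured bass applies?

The notes Gb, Bb, Eb, C stack in thirds as C–Eb–Gb–Bb — a C half-diminished seventh chord. The bass Gb is the fifth, so this is second inversion: figured 4/3.

4/3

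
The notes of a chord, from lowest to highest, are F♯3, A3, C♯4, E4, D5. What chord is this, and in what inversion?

D major ninth, first inversion

The distinct note names are F#, A, C#, E, D. Stacked in thirds they read D–F#–A–C#–E, which is a major ninth chord on D.
With the third (F#) in the bass, the chord is in first inversion.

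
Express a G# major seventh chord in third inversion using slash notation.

G#maj7/F##

Third inversion of G# major seventh has the seventh (F##) in the bass. As a slash chord: G#maj7/F##.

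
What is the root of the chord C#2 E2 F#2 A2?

F#

C#, E, F#, A are the tones of an F# minor seventh chord (F#–A–C#–E), making F# the root.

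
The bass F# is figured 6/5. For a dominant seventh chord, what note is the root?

The figures 6/5 mean the third of the chord is in the bass. If F# is the third of a dominant seventh chord, the root is D (chord tones D–F#–A–C).

D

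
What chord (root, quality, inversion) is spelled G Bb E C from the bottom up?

Reducing to letter names: G, Bb, E, C. These stack in thirds as C–E–G–Bb — a C dominant seventh chord.
G is the fifth of C dominant seventh; fifth in the bass means second inversion (figured bass 4/3).

C dominant seventh, second inversion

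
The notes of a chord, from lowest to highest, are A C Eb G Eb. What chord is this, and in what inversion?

Reducing to letter names: A, C, Eb, G. These stack in thirds as A–C–Eb–G — an A half-diminished seventh chord.
The lowest note is A, the root of the chord, so this is root position (figured bass 7).

A half-diminished seventh, root position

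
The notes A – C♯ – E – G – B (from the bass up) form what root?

Reordering A, C#, E, G, B into stacked thirds gives A–C#–E–G–B; the bottom of that stack, A, is the root.

A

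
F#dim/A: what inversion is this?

F#dim/A means F# diminished with A in the bass. A is the third of F# diminished (F#–A–C), so this is first inversion.

first inversion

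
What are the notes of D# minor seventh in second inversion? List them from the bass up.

The chord tones are D#–F#–A#–C#. With the fifth (A#) lowest for second inversion: A#, C#, D#, F#.

A#, C#, D#, F#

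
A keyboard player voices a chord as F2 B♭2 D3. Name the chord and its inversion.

The pitch classes F, Bb, D arrange in thirds as Bb–D–F: a Bb major triad.
The lowest note is F, the fifth of the chord, so this is second inversion (figured bass 6/4).

Bb major, second inversion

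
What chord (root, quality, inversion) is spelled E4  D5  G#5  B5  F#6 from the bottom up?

E dominant ninth, root position

Reducing to letter names: E, D, G#, B, F#. These stack in thirds as E–G#–B–D–F# — an E dominant ninth chord.
With the root (E) in the bass, the chord is in root position.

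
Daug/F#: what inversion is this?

Daug/F# means D augmented with F# in the bass. F# is the third of D augmented (D–F#–A#), so this is first inversion.

first inversion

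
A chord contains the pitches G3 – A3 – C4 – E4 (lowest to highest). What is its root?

A

Reordering G, A, C, E into stacked thirds gives A–C–E–G; the bottom of that stack, A, is the root.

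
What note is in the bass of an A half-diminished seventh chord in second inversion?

Eb

A half-diminished seventh is A–C–Eb–G. Second inversion places the fifth in the bass: Eb.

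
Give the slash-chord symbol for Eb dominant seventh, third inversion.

Eb7/Db

Third inversion of Eb dominant seventh has the seventh (Db) in the bass. As a slash chord: Eb7/Db.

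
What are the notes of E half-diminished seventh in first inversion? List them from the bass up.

G, Bb, D, E

Spelling E half-diminished seventh: E–G–Bb–D. In first inversion the third is bass, giving G, Bb, D, E from the bottom.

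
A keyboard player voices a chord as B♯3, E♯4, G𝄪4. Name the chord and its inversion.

The pitch classes B#, E#, G## arrange in thirds as E#–G##–B#: an E# major triad.
The lowest note is B#, the fifth of the chord, so this is second inversion (figured bass 6/4).

E# major, second inversion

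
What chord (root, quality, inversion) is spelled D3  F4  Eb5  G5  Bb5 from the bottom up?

Eb major ninth, third inversion

Reducing to letter names: D, F, Eb, G, Bb. These stack in thirds as Eb–G–Bb–D–F — an Eb major ninth chord.
With the seventh (D) in the bass, the chord is in third inversion.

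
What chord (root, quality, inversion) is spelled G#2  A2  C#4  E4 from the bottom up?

A major seventh, third inversion

The distinct note names are G#, A, C#, E. Stacked in thirds they read A–C#–E–G#, which is a major seventh chord on A.
The lowest note is G#, the seventh of the chord, so this is third inversion (figured bass 4/2).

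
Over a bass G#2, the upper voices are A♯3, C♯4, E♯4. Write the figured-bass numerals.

The notes G#, A#, C#, E# stack in thirds as A#–C#–E#–G# — an A# minor seventh chord. The bass G# is the seventh, so this is third inversion: figured 4/2.

4/2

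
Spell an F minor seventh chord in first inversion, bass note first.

Spelling F minor seventh: F–Ab–C–Eb. In first inversion the third is bass, giving Ab, C, Eb, F from the bottom.

Ab, C, Eb, F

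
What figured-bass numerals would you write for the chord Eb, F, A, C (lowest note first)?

The notes Eb, F, A, C stack in thirds as F–A–C–Eb — an F dominant seventh chord. The bass Eb is the seventh, so this is third inversion: figured 4/2.

4/2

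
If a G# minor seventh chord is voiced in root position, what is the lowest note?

G#

G# minor seventh is G#–B–D#–F#. Root position places the root in the bass: G#.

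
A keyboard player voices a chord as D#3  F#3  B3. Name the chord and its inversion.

B major, first inversion

The pitch classes D#, F#, B arrange in thirds as B–D#–F#: a B major triad.
The lowest note is D#, the third of the chord, so this is first inversion (figured bass 6).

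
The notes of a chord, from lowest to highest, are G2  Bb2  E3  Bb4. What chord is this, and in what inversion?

E diminished, first inversion

The pitch classes G, Bb, E arrange in thirds as E–G–Bb: an E diminished triad.
With the third (G) in the bass, the chord is in first inversion (figured bass 6).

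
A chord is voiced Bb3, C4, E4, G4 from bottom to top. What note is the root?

C

Bb, C, E, G are the tones of a C dominant seventh chord (C–E–G–Bb), making C the root.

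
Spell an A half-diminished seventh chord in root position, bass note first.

A, C, Eb, G

A half-diminished seventh is A–C–Eb–G. Root position puts the root (A) in the bass, with the remaining tones above: A, C, Eb, G.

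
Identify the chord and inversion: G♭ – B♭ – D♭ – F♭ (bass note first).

The pitch classes Gb, Bb, Db, Fb arrange in thirds as Gb–Bb–Db–Fb: a Gb dominant seventh chord.
Gb is the root of Gb dominant seventh; root in the bass means root position (figured bass 7).

Gb dominant seventh, root position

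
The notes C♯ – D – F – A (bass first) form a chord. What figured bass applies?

The notes C#, D, F, A stack in thirds as D–F–A–C# — a D minor-major seventh chord. The bass C# is the seventh, so this is third inversion: figured 4/2.

4/2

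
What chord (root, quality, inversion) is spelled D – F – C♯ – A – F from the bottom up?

D minor-major seventh, root position

The distinct note names are D, F, C#, A. Stacked in thirds they read D–F–A–C#, which is a minor-major seventh chord on D.
The lowest note is D, the root of the chord, so this is root position (figured bass 7).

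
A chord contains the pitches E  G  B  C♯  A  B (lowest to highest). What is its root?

The distinct letter names are E, G, B, C#, A. Arranged as a stack of thirds they read A–C#–E–G–B, so A is the root (an A dominant ninth chord).

A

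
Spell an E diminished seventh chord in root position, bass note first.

E, G, Bb, Db

The chord tones are E–G–Bb–Db. With the root (E) lowest for root position: E, G, Bb, Db.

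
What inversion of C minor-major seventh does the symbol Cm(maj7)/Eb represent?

first inversion

Cm(maj7)/Eb means C minor-major seventh with Eb in the bass. Eb is the third of C minor-major seventh (C–Eb–G–B), so this is first inversion.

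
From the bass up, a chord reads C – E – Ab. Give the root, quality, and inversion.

Ab augmented, first inversion

The pitch classes C, E, Ab arrange in thirds as Ab–C–E: an Ab augmented triad.
The lowest note is C, the third of the chord, so this is first inversion (figured bass 6).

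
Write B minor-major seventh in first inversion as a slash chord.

First inversion of B minor-major seventh has the third (D) in the bass. As a slash chord: Bm(maj7)/D.

Bm(maj7)/D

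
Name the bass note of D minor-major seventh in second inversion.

A

In second inversion the fifth is lowest. For D minor-major seventh (D–F–A–C#) that is A.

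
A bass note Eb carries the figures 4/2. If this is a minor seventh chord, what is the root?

The figures 4/2 mean the seventh of the chord is in the bass. If Eb is the seventh of a minor seventh chord, the root is F (chord tones F–Ab–C–Eb).

F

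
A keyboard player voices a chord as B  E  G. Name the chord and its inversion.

E minor, second inversion

The pitch classes B, E, G arrange in thirds as E–G–B: an E minor triad.
The lowest note is B, the fifth of the chord, so this is second inversion (figured bass 6/4).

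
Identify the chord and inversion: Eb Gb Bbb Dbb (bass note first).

The distinct note names are Eb, Gb, Bbb, Dbb. Stacked in thirds they read Eb–Gb–Bbb–Dbb, which is a diminished seventh chord on Eb.
Eb is the root of Eb diminished seventh; root in the bass means root position (figured bass 7).

Eb diminished seventh, root position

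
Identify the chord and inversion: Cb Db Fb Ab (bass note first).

Db minor seventh, third inversion

The pitch classes Cb, Db, Fb, Ab arrange in thirds as Db–Fb–Ab–Cb: a Db minor seventh chord.
The lowest note is Cb, the seventh of the chord, so this is third inversion (figured bass 4/2).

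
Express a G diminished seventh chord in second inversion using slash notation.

Second inversion of G diminished seventh has the fifth (Db) in the bass. As a slash chord: Gdim7/Db.

Gdim7/Db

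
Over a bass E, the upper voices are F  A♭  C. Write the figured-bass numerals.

The notes E, F, Ab, C stack in thirds as F–Ab–C–E — an F minor-major seventh chord. The bass E is the seventh, so this is third inversion: figured 4/2.

4/2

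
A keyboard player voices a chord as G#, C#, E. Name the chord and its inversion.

C# minor, second inversion

Reducing to letter names: G#, C#, E. These stack in thirds as C#–E–G# — a C# minor triad.
G# is the fifth of C# minor; fifth in the bass means second inversion (figured bass 6/4).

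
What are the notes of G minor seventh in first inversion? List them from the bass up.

Bb, D, F, G

Spelling G minor seventh: G–Bb–D–F. In first inversion the third is bass, giving Bb, D, F, G from the bottom.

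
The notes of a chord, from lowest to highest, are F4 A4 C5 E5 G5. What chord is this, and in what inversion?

The pitch classes F, A, C, E, G arrange in thirds as F–A–C–E–G: an F major ninth chord.
The lowest note is F, the root of the chord, so this is root position.

F major ninth, root position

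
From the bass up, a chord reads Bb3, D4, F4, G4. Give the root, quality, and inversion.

G minor seventh, first inversion

Reducing to letter names: Bb, D, F, G. These stack in thirds as G–Bb–D–F — a G minor seventh chord.
The lowest note is Bb, the third of the chord, so this is first inversion (figured bass 6/5).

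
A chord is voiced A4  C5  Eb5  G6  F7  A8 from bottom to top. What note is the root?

F

A, C, Eb, G, F are the tones of an F dominant ninth chord (F–A–C–Eb–G), making F the root.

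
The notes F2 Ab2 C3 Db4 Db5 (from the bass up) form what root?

Db

Reordering F, Ab, C, Db into stacked thirds gives Db–F–Ab–C; the bottom of that stack, Db, is the root.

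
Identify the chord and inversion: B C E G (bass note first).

The pitch classes B, C, E, G arrange in thirds as C–E–G–B: a C major seventh chord.
The lowest note is B, the seventh of the chord, so this is third inversion (figured bass 4/2).

C major seventh, third inversion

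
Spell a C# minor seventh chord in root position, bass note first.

C#, E, G#, B

The chord tones are C#–E–G#–B. With the root (C#) lowest for root position: C#, E, G#, B.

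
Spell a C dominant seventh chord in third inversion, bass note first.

The chord tones are C–E–G–Bb. With the seventh (Bb) lowest for third inversion: Bb, C, E, G.

Bb, C, E, G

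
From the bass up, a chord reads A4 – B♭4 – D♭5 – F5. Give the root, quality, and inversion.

Bb minor-major seventh, third inversion

The distinct note names are A, Bb, Db, F. Stacked in thirds they read Bb–Db–F–A, which is a minor-major seventh chord on Bb.
With the seventh (A) in the bass, the chord is in third inversion (figured bass 4/2).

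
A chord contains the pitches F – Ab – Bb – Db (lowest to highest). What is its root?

Bb

The distinct letter names are F, Ab, Bb, Db. Arranged as a stack of thirds they read Bb–Db–F–Ab, so Bb is the root (a Bb minor seventh chord).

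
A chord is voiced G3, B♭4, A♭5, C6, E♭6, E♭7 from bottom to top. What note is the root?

Reordering G, Bb, Ab, C, Eb into stacked thirds gives Ab–C–Eb–G–Bb; the bottom of that stack, Ab, is the root.

Ab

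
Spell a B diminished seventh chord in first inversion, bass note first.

D, F, Ab, B

The chord tones are B–D–F–Ab. With the third (D) lowest for first inversion: D, F, Ab, B.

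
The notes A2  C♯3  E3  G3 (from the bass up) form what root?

A

The distinct letter names are A, C#, E, G. Arranged as a stack of thirds they read A–C#–E–G, so A is the root (an A dominant seventh chord).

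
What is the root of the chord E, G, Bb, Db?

E, G, Bb, Db are the tones of an E diminished seventh chord (E–G–Bb–Db), making E the root.

E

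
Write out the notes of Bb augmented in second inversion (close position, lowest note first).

Spelling Bb augmented: Bb–D–F#. In second inversion the fifth is bass, giving F#, Bb, D from the bottom.

F#, Bb, D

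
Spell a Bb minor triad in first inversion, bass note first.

The chord tones are Bb–Db–F. With the third (Db) lowest for first inversion: Db, F, Bb.

Db, F, Bb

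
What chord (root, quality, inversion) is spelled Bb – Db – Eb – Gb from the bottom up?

Eb minor seventh, second inversion

Reducing to letter names: Bb, Db, Eb, Gb. These stack in thirds as Eb–Gb–Bb–Db — an Eb minor seventh chord.
The lowest note is Bb, the fifth of the chord, so this is second inversion (figured bass 4/3).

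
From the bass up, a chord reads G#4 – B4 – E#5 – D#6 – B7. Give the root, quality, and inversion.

The pitch classes G#, B, E#, D# arrange in thirds as E#–G#–B–D#: an E# half-diminished seventh chord.
G# is the third of E# half-diminished seventh; third in the bass means first inversion (figured bass 6/5).

E# half-diminished seventh, first inversion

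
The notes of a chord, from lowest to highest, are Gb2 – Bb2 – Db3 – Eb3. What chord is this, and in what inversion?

Eb minor seventh, first inversion

The pitch classes Gb, Bb, Db, Eb arrange in thirds as Eb–Gb–Bb–Db: an Eb minor seventh chord.
Gb is the third of Eb minor seventh; third in the bass means first inversion (figured bass 6/5).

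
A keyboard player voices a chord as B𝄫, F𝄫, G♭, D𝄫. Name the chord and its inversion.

Reducing to letter names: Bbb, Fbb, Gb, Dbb. These stack in thirds as Gb–Bbb–Dbb–Fbb — a Gb diminished seventh chord.
With the third (Bbb) in the bass, the chord is in first inversion (figured bass 6/5).

Gb diminished seventh, first inversion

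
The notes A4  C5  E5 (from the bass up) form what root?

A

Reordering A, C, E into stacked thirds gives A–C–E; the bottom of that stack, A, is the root.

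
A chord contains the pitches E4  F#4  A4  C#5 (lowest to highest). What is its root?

F#

The distinct letter names are E, F#, A, C#. Arranged as a stack of thirds they read F#–A–C#–E, so F# is the root (an F# minor seventh chord).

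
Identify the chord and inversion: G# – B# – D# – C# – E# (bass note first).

C# major ninth, second inversion

Reducing to letter names: G#, B#, D#, C#, E#. These stack in thirds as C#–E#–G#–B#–D# — a C# major ninth chord.
The lowest note is G#, the fifth of the chord, so this is second inversion.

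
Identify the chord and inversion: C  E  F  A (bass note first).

F major seventh, second inversion

Reducing to letter names: C, E, F, A. These stack in thirds as F–A–C–E — an F major seventh chord.
C is the fifth of F major seventh; fifth in the bass means second inversion (figured bass 4/3).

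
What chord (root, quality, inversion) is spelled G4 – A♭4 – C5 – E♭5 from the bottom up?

The distinct note names are G, Ab, C, Eb. Stacked in thirds they read Ab–C–Eb–G, which is a major seventh chord on Ab.
With the seventh (G) in the bass, the chord is in third inversion (figured bass 4/2).

Ab major seventh, third inversion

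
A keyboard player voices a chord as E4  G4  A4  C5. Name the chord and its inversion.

The pitch classes E, G, A, C arrange in thirds as A–C–E–G: an A minor seventh chord.
E is the fifth of A minor seventh; fifth in the bass means second inversion (figured bass 4/3).

A minor seventh, second inversion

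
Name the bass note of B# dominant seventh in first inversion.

B# dominant seventh is B#–D##–F##–A#. First inversion places the third in the bass: D##.

D##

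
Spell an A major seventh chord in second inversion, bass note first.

E, G#, A, C#

A major seventh is A–C#–E–G#. Second inversion puts the fifth (E) in the bass, with the remaining tones above: E, G#, A, C#.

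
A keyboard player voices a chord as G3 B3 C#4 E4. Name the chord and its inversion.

C# half-diminished seventh, second inversion

Reducing to letter names: G, B, C#, E. These stack in thirds as C#–E–G–B — a C# half-diminished seventh chord.
With the fifth (G) in the bass, the chord is in second inversion (figured bass 4/3).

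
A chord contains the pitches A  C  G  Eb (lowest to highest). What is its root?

Reordering A, C, G, Eb into stacked thirds gives A–C–Eb–G; the bottom of that stack, A, is the root.

A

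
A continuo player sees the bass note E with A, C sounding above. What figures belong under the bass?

The notes E, A, C stack in thirds as A–C–E — an A minor triad. The bass E is the fifth, so this is second inversion: figured 6/4.

6/4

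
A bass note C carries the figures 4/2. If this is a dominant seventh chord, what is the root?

The figures 4/2 mean the seventh of the chord is in the bass. If C is the seventh of a dominant seventh chord, the root is D (chord tones D–F#–A–C).

D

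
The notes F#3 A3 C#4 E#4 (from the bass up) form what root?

F#

F#, A, C#, E# are the tones of an F# minor-major seventh chord (F#–A–C#–E#), making F# the root.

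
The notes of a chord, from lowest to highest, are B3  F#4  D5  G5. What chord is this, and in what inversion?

The pitch classes B, F#, D, G arrange in thirds as G–B–D–F#: a G major seventh chord.
With the third (B) in the bass, the chord is in first inversion (figured bass 6/5).

G major seventh, first inversion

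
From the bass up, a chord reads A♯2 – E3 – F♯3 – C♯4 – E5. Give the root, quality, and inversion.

Reducing to letter names: A#, E, F#, C#. These stack in thirds as F#–A#–C#–E — an F# dominant seventh chord.
The lowest note is A#, the third of the chord, so this is first inversion (figured bass 6/5).

F# dominant seventh, first inversion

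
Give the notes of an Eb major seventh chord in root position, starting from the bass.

Eb, G, Bb, D

Eb major seventh is Eb–G–Bb–D. Root position puts the root (Eb) in the bass, with the remaining tones above: Eb, G, Bb, D.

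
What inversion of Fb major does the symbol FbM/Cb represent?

FbM/Cb means Fb major with Cb in the bass. Cb is the fifth of Fb major (Fb–Ab–Cb), so this is second inversion.

second inversion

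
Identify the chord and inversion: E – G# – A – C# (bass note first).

The distinct note names are E, G#, A, C#. Stacked in thirds they read A–C#–E–G#, which is a major seventh chord on A.
With the fifth (E) in the bass, the chord is in second inversion (figured bass 4/3).

A major seventh, second inversion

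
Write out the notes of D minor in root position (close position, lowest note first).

D minor is D–F–A. Root position puts the root (D) in the bass, with the remaining tones above: D, F, A.

D, F, A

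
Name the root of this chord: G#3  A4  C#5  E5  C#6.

G#, A, C#, E are the tones of an A major seventh chord (A–C#–E–G#), making A the root.

A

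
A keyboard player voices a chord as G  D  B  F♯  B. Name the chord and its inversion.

The pitch classes G, D, B, F# arrange in thirds as G–B–D–F#: a G major seventh chord.
The lowest note is G, the root of the chord, so this is root position (figured bass 7).

G major seventh, root position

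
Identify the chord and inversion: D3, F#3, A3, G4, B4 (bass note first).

G major ninth, second inversion

The pitch classes D, F#, A, G, B arrange in thirds as G–B–D–F#–A: a G major ninth chord.
The lowest note is D, the fifth of the chord, so this is second inversion.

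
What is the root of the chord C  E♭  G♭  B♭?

Reordering C, Eb, Gb, Bb into stacked thirds gives C–Eb–Gb–Bb; the bottom of that stack, C, is the root.

C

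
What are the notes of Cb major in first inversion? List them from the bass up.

Eb, Gb, Cb

The chord tones are Cb–Eb–Gb. With the third (Eb) lowest for first inversion: Eb, Gb, Cb.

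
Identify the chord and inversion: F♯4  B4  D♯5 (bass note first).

B major, second inversion

The distinct note names are F#, B, D#. Stacked in thirds they read B–D#–F#, which is a major triad on B.
The lowest note is F#, the fifth of the chord, so this is second inversion (figured bass 6/4).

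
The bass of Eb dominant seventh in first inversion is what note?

G

Eb dominant seventh is Eb–G–Bb–Db. First inversion places the third in the bass: G.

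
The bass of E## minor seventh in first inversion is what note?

G##

The third of E## minor seventh (E##–G##–B##–D##) is G##; that is the bass in first inversion.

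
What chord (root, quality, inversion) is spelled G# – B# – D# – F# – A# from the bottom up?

G# dominant ninth, root position

The distinct note names are G#, B#, D#, F#, A#. Stacked in thirds they read G#–B#–D#–F#–A#, which is a dominant ninth chord on G#.
The lowest note is G#, the root of the chord, so this is root position.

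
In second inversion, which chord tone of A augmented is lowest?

A augmented is A–C#–E#. Second inversion places the fifth in the bass: E#.

E#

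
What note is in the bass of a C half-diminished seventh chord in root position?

In root position the root is lowest. For C half-diminished seventh (C–Eb–Gb–Bb) that is C.

C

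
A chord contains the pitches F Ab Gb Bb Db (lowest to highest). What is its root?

Gb

Reordering F, Ab, Gb, Bb, Db into stacked thirds gives Gb–Bb–Db–F–Ab; the bottom of that stack, Gb, is the root.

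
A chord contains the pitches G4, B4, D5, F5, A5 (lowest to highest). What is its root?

Reordering G, B, D, F, A into stacked thirds gives G–B–D–F–A; the bottom of that stack, G, is the root.

G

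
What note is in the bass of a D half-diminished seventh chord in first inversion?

F

D half-diminished seventh is D–F–Ab–C. First inversion places the third in the bass: F.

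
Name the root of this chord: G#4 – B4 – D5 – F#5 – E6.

E

Reordering G#, B, D, F#, E into stacked thirds gives E–G#–B–D–F#; the bottom of that stack, E, is the root.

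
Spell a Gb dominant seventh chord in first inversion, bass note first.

Bb, Db, Fb, Gb

Gb dominant seventh is Gb–Bb–Db–Fb. First inversion puts the third (Bb) in the bass, with the remaining tones above: Bb, Db, Fb, Gb.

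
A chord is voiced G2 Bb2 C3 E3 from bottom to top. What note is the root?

Reordering G, Bb, C, E into stacked thirds gives C–E–G–Bb; the bottom of that stack, C, is the root.

C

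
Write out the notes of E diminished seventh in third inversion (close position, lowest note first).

E diminished seventh is E–G–Bb–Db. Third inversion puts the seventh (Db) in the bass, with the remaining tones above: Db, E, G, Bb.

Db, E, G, Bb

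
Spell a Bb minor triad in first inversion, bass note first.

Db, F, Bb

Bb minor is Bb–Db–F. First inversion puts the third (Db) in the bass, with the remaining tones above: Db, F, Bb.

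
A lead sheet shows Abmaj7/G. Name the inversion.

Abmaj7/G means Ab major seventh with G in the bass. G is the seventh of Ab major seventh (Ab–C–Eb–G), so this is third inversion.

third inversion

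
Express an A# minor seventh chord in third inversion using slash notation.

Third inversion of A# minor seventh has the seventh (G#) in the bass. As a slash chord: A#m7/G#.

A#m7/G#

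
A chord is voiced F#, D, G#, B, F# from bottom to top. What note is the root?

Reordering F#, D, G#, B into stacked thirds gives G#–B–D–F#; the bottom of that stack, G#, is the root.

G#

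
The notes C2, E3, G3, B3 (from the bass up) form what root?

C

Reordering C, E, G, B into stacked thirds gives C–E–G–B; the bottom of that stack, C, is the root.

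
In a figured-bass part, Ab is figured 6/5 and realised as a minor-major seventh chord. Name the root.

The figures 6/5 mean the third of the chord is in the bass. If Ab is the third of a minor-major seventh chord, the root is F (chord tones F–Ab–C–E).

F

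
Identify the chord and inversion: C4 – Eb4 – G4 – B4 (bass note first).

The pitch classes C, Eb, G, B arrange in thirds as C–Eb–G–B: a C minor-major seventh chord.
The lowest note is C, the root of the chord, so this is root position (figured bass 7).

C minor-major seventh, root position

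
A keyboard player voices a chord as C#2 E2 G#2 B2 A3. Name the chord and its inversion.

A major ninth, first inversion

The pitch classes C#, E, G#, B, A arrange in thirds as A–C#–E–G#–B: an A major ninth chord.
The lowest note is C#, the third of the chord, so this is first inversion.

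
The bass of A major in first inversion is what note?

C#

A major is A–C#–E. First inversion places the third in the bass: C#.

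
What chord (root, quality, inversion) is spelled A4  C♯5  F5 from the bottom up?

F augmented, first inversion

The distinct note names are A, C#, F. Stacked in thirds they read F–A–C#, which is an augmented triad on F.
The lowest note is A, the third of the chord, so this is first inversion (figured bass 6).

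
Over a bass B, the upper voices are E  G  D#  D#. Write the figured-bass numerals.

4/3

The notes B, E, G, D# stack in thirds as E–G–B–D# — an E minor-major seventh chord. The bass B is the fifth, so this is second inversion: figured 4/3.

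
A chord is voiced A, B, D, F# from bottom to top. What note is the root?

The distinct letter names are A, B, D, F#. Arranged as a stack of thirds they read B–D–F#–A, so B is the root (a B minor seventh chord).

B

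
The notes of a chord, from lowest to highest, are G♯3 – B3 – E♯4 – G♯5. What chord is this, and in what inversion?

E# diminished, first inversion

The pitch classes G#, B, E# arrange in thirds as E#–G#–B: an E# diminished triad.
The lowest note is G#, the third of the chord, so this is first inversion (figured bass 6).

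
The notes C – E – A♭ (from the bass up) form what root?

The distinct letter names are C, E, Ab. Arranged as a stack of thirds they read Ab–C–E, so Ab is the root (an Ab augmented triad).

Ab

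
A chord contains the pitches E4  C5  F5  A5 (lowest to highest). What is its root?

F

E, C, F, A are the tones of an F major seventh chord (F–A–C–E), making F the root.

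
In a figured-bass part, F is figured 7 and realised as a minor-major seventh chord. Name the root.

F

The figures 7 mean the root of the chord is in the bass. If F is the root of a minor-major seventh chord, the root is F (chord tones F–Ab–C–E).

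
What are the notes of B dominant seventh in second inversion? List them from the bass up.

F#, A, B, D#

The chord tones are B–D#–F#–A. With the fifth (F#) lowest for second inversion: F#, A, B, D#.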